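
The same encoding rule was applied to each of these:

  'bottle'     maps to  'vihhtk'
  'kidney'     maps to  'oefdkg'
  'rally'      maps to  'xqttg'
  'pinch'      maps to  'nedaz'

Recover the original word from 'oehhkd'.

b(1)→v(21) and o(14)→i(8) fit y≡5x+16 (mod 26); the inverse of 5 mod 26 is 21. This is an affine cipher: with a=0,…,z=25, each position x becomes (5x+16) mod 26.
Reversing it on oehhkd: o(14)→21·(14−16)≡10=k; e(4)→21·(4−16)≡8=i; h(7)→21·(7−16)≡19=t; h(7)→21·(7−16)≡19=t; k(10)→21·(10−16)≡4=e; d(3)→21·(3−16)≡13=n (all mod 26).

kitten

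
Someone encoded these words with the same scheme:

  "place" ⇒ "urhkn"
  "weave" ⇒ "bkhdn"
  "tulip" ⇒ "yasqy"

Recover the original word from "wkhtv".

realm

In place: p→u is +5, l→r is +6, a→h is +7, c→k is +8 — the shift increases by 1 each position. Each letter shifts forward by (position + 5), i.e. 5, 6, 7, … — the shift grows by one for each successive letter.
Decoding wkhtv: w−5=r, k−6=e, h−7=a, t−8=l, v−9=m.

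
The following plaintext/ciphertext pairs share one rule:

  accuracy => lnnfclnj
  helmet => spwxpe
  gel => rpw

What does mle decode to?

bat

Compare letters: a→l is +11, c→n is +11, c→n is +11 — a constant shift. Every letter moves 11 places later in the alphabet, wrapping around z→a.
Undoing it on mle: m−11=b, l−11=a, e−11=t.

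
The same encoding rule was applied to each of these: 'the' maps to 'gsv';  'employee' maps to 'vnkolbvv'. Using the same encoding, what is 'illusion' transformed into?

roofhrlm

Each pair mirrors across the alphabet (t↔g, h↔s, e↔v): positions sum to 25. Each letter is replaced by its mirror in the alphabet: a↔z, b↔y, c↔x, and so on (the Atbash cipher).
On illusion: i↔r, l↔o, l↔o, u↔f, s↔h, i↔r, o↔l, n↔m.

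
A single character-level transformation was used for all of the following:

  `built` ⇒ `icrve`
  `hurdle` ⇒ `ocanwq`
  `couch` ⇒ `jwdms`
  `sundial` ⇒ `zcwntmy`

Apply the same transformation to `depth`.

In built: b→i is +7, u→c is +8, i→r is +9, l→v is +10 — the shift increases by 1 each position. Each letter shifts forward by (position + 7), i.e. 7, 8, 9, … — the shift grows by one for each successive letter.
For depth: d+7=k, e+8=m, p+9=y, t+10=d, h+11=s.

kmyds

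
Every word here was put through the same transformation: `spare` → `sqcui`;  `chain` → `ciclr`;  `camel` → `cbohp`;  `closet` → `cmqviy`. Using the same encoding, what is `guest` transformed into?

gvgvx

The shift increases by 1 at each position, starting from +0: 0, 1, 2, ….
On guest: g+0=g, u+1=v, e+2=g, s+3=v, t+4=x.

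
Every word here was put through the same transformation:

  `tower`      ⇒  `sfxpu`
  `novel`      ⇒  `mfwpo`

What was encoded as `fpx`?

The output letters match the input read backwards, each shifted +1: tower reversed is rewot. Read the word backwards and shift each letter +1.
Undoing it on fpx: shift back: f−1=e, p−1=o, x−1=w → eow; then reverse → woe.

woe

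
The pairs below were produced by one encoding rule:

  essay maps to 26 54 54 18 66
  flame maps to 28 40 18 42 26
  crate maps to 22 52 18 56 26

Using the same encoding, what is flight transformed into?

28 40 34 30 32 56

e(#5)→26 and s(#19)→54: differences scale by 2, so n = 2·pos + 16. The formula is n = 2×(alphabet index, a=1) + 16.
For flight: f=6→28, l=12→40, i=9→34, g=7→30, h=8→32, t=20→56.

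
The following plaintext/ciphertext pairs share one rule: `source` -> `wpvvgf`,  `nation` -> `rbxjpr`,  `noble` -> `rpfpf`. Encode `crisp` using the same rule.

The shift depends on letter class: consonant s→w is +4, but vowel o→p is +1. The rule splits by letter class: vowels +1, consonants +4.
On crisp: c(cons)+4=g, r(cons)+4=v, i(vowel)+1=j, s(cons)+4=w, p(cons)+4=t.

gvjwt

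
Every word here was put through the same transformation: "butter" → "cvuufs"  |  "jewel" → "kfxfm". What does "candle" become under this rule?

Compare letters: b→c is +1, u→v is +1, t→u is +1 — a constant shift. Every letter moves 1 place later in the alphabet, wrapping around z→a.
For candle: c+1=d, a+1=b, n+1=o, d+1=e, l+1=m, e+1=f.

dboemf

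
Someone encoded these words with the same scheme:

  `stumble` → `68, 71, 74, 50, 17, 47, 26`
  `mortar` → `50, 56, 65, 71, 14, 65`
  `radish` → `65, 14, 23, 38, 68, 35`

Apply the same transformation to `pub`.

Each letter becomes 3×(its alphabet position, a=1..z=26) + 11.
On pub: p=16→59, u=21→74, b=2→17.

59, 74, 17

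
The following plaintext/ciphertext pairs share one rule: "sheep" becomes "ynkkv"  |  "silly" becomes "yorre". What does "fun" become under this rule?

Each letter is shifted forward by 6 in the alphabet (a Caesar shift of +6).
On fun: f+6=l, u+6=a, n+6=t.

lat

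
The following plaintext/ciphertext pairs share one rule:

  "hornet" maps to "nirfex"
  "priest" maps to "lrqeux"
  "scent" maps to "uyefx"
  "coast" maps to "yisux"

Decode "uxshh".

staff

h(7)→n(13) and o(14)→i(8) fit y≡3x+18 (mod 26); the inverse of 3 mod 26 is 9. Each letter's alphabet position (a=0..z=25) is mapped through 3·x+18 mod 26 — an affine cipher.
Reversing it on uxshh: u(20)→9·(20−18)≡18=s; x(23)→9·(23−18)≡19=t; s(18)→9·(18−18)≡0=a; h(7)→9·(7−18)≡5=f; h(7)→9·(7−18)≡5=f (all mod 26).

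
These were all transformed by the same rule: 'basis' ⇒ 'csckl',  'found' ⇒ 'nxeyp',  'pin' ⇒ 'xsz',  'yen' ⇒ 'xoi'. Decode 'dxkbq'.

The output letters match the input read backwards, each shifted +10: basis reversed is sisab. Read the word backwards and shift each letter +10.
Reversing it on dxkbq: shift back: d−10=t, x−10=n, k−10=a, b−10=r, q−10=g → tnarg; then reverse → grant.

grant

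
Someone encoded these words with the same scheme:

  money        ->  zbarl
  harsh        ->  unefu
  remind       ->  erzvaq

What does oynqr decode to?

blade

Compare letters: m→z is +13, o→b is +13, n→a is +13 — a constant shift. It's a constant shift of +13 (ROT13).
Decoding oynqr: o−13=b, y−13=l, n−13=a, q−13=d, r−13=e.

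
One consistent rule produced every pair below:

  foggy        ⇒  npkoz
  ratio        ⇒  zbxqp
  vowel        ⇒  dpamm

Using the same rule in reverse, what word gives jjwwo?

bison

A repeating key of period 3 is used — shifts +8, +1, +4 over and over.
Undoing it on jjwwo: j−8=b, j−1=i, w−4=s, w−8=o, o−1=n.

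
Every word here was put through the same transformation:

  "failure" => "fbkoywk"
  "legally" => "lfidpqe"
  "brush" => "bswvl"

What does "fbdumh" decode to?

In failure: f→f is +0, a→b is +1, i→k is +2, l→o is +3 — the shift increases by 1 each position. Letter i (0-indexed) is shifted by i+0, so successive shifts are 0, 1, 2, ….
Undoing it on fbdumh: f−0=f, b−1=a, d−2=b, u−3=r, m−4=i, h−5=c.

fabric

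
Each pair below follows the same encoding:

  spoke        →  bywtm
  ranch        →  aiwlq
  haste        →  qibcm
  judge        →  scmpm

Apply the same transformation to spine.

byqwm

The rule splits by letter class: vowels +8, consonants +9.
Applying it to spine: s(cons)+9=b, p(cons)+9=y, i(vowel)+8=q, n(cons)+9=w, e(vowel)+8=m.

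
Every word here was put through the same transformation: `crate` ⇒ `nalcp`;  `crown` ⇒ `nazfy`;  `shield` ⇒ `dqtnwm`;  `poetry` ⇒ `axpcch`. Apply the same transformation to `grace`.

A repeating key of period 2 is used — shifts +11, +9 over and over.
Applying it to grace: g+11=r, r+9=a, a+11=l, c+9=l, e+11=p.

rallp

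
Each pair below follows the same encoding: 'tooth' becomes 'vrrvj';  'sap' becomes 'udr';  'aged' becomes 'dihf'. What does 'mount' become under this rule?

The shift depends on letter class: consonant t→v is +2, but vowel o→r is +3. The rule splits by letter class: vowels +3, consonants +2.
For mount: m(cons)+2=o, o(vowel)+3=r, u(vowel)+3=x, n(cons)+2=p, t(cons)+2=v.

orxpv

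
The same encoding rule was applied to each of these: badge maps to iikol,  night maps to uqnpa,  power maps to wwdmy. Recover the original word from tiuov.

A repeating key of period 2 is used — shifts +7, +8 over and over.
Reversing it on tiuov: t−7=m, i−8=a, u−7=n, o−8=g, v−7=o.

mango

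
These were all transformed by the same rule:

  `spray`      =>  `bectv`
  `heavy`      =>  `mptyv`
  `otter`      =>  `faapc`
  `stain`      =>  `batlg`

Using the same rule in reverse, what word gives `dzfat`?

quota

s(18)→b(1) and p(15)→e(4) fit y≡25x+19 (mod 26); the inverse of 25 mod 26 is 25. Treating letters as 0–25, the rule is x ↦ 25x + 19 (mod 26).
Reversing it on dzfat: d(3)→25·(3−19)≡16=q; z(25)→25·(25−19)≡20=u; f(5)→25·(5−19)≡14=o; a(0)→25·(0−19)≡19=t; t(19)→25·(19−19)≡0=a (all mod 26).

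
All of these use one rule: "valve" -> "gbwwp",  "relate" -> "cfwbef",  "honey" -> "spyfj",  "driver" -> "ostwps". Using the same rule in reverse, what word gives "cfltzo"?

Shifts by position in valve: pos 0: v→g (+11), pos 1: a→b (+1), pos 2: l→w (+11), pos 3: v→w (+1) — repeating every 2. A repeating key of period 2 is used — shifts +11, +1 over and over.
Reversing it on cfltzo: c−11=r, f−1=e, l−11=a, t−1=s, z−11=o, o−1=n.

reason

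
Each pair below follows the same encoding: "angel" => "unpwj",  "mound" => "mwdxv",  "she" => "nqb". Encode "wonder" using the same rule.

anmwxf

The output letters match the input read backwards, each shifted +9: angel reversed is legna. Read the word backwards and shift each letter +9.
For wonder: reverse → rednow; then shift: r+9=a, e+9=n, d+9=m, n+9=w, o+9=x, w+9=f.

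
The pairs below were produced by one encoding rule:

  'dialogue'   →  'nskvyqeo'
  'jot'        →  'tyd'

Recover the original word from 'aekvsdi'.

quality

Compare letters: d→n is +10, i→s is +10, a→k is +10 — a constant shift. It's a constant shift of +10 (ROT10).
Undoing it on aekvsdi: a−10=q, e−10=u, k−10=a, v−10=l, s−10=i, d−10=t, i−10=y.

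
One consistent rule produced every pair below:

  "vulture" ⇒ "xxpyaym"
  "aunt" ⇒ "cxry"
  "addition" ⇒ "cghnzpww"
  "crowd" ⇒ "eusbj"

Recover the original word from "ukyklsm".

In vulture: v→x is +2, u→x is +3, l→p is +4, t→y is +5 — the shift increases by 1 each position. The shift increases by 1 at each position, starting from +2: 2, 3, 4, ….
Reversing it on ukyklsm: u−2=s, k−3=h, y−4=u, k−5=f, l−6=f, s−7=l, m−8=e.

shuffle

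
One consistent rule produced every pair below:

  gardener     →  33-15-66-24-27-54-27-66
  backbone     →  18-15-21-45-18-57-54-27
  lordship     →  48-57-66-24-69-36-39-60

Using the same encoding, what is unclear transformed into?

75-54-21-48-27-15-66

g(#7)→33 and a(#1)→15: differences scale by 3, so n = 3·pos + 12. Each letter becomes 3×(its alphabet position, a=1..z=26) + 12.
Applying it to unclear: u=21→75, n=14→54, c=3→21, l=12→48, e=5→27, a=1→15, r=18→66.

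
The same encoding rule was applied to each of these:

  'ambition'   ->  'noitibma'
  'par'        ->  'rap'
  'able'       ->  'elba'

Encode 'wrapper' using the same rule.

The output letters match the input read backwards: ambition reversed is noitibma. The word is simply reversed.
On wrapper: reverse → repparw.

repparw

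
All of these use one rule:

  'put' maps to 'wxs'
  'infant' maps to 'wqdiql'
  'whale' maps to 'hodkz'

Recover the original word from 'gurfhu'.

record

The output letters match the input read backwards, each shifted +3: put reversed is tup. The word is reversed, then every letter is shifted forward by 3.
Decoding gurfhu: shift back: g−3=d, u−3=r, r−3=o, f−3=c, h−3=e, u−3=r → drocer; then reverse → record.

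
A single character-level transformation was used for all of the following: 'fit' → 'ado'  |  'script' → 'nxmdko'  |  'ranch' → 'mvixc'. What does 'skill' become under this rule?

Compare letters: f→a is +21, i→d is +21, t→o is +21 — a constant shift. This is a Caesar cipher with shift 21.
Applying it to skill: s+21=n, k+21=f, i+21=d, l+21=g, l+21=g.

nfdgg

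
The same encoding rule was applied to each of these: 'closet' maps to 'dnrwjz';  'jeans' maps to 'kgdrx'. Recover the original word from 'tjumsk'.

shrine

In closet: c→d is +1, l→n is +2, o→r is +3, s→w is +4 — the shift increases by 1 each position. The shift increases by 1 at each position, starting from +1: 1, 2, 3, ….
Reversing it on tjumsk: t−1=s, j−2=h, u−3=r, m−4=i, s−5=n, k−6=e.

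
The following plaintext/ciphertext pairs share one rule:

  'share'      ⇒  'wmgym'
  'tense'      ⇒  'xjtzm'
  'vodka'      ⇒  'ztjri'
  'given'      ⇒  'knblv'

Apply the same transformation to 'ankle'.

esqsm

Each letter shifts forward by (position + 4), i.e. 4, 5, 6, … — the shift grows by one for each successive letter.
On ankle: a+4=e, n+5=s, k+6=q, l+7=s, e+8=m.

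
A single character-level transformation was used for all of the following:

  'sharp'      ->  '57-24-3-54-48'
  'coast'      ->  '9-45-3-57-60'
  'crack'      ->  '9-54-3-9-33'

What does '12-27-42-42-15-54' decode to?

dinner

s(#19)→57 and h(#8)→24: differences scale by 3, so n = 3·pos + 0. The formula is n = 3×(alphabet index, a=1).
Decoding 12-27-42-42-15-54: 12→(12−0)÷3=4=d, 27→(27−0)÷3=9=i, 42→(42−0)÷3=14=n, 42→(42−0)÷3=14=n, 15→(15−0)÷3=5=e, 54→(54−0)÷3=18=r.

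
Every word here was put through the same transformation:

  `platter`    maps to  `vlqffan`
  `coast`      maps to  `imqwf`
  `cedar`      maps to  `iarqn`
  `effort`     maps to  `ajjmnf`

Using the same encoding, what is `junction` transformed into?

This is an affine cipher: with a=0,…,z=25, each position x becomes (9x+16) mod 26.
For junction: j(9)→9·9+16≡19=t; u(20)→9·20+16≡14=o; n(13)→9·13+16≡3=d; c(2)→9·2+16≡8=i; t(19)→9·19+16≡5=f; i(8)→9·8+16≡10=k; o(14)→9·14+16≡12=m; n(13)→9·13+16≡3=d (all mod 26).

todifkmd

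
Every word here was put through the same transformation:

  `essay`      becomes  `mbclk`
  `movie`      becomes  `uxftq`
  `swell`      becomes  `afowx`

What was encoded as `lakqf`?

In essay: e→m is +8, s→b is +9, s→c is +10, a→l is +11 — the shift increases by 1 each position. Letter i (0-indexed) is shifted by i+8, so successive shifts are 8, 9, 10, ….
Undoing it on lakqf: l−8=d, a−9=r, k−10=a, q−11=f, f−12=t.

draft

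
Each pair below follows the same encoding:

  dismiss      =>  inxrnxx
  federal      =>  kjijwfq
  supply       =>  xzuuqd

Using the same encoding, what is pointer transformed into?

utnsyjw

Each letter is shifted forward by 5 in the alphabet (a Caesar shift of +5).
For pointer: p+5=u, o+5=t, i+5=n, n+5=s, t+5=y, e+5=j, r+5=w.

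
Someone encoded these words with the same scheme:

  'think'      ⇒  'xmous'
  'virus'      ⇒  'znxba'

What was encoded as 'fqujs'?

Each letter shifts forward by (position + 4), i.e. 4, 5, 6, … — the shift grows by one for each successive letter.
Decoding fqujs: f−4=b, q−5=l, u−6=o, j−7=c, s−8=k.

block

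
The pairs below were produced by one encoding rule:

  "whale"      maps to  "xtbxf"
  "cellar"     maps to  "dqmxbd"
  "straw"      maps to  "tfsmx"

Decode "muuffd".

Shifts by position in whale: pos 0: w→x (+1), pos 1: h→t (+12), pos 2: a→b (+1), pos 3: l→x (+12) — repeating every 2. The shifts repeat in a cycle of length 2: positions 0,1,… shift by +1, +12, then the pattern repeats.
Reversing it on muuffd: m−1=l, u−12=i, u−1=t, f−12=t, f−1=e, d−12=r.

litter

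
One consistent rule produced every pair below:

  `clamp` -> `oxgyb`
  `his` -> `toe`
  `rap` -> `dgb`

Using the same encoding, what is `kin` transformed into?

The shift depends on letter class: consonant c→o is +12, but vowel a→g is +6. The rule splits by letter class: vowels +6, consonants +12.
On kin: k(cons)+12=w, i(vowel)+6=o, n(cons)+12=z.

woz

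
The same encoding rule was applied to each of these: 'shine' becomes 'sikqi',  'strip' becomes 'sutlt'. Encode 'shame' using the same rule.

sicpi

Letter i (0-indexed) is shifted by i+0, so successive shifts are 0, 1, 2, ….
For shame: s+0=s, h+1=i, a+2=c, m+3=p, e+4=i.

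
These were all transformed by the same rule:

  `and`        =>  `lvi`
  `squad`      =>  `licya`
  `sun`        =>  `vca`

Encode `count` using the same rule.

bvcwk

The output letters match the input read backwards, each shifted +8: and reversed is dna. Read the word backwards and shift each letter +8.
For count: reverse → tnuoc; then shift: t+8=b, n+8=v, u+8=c, o+8=w, c+8=k.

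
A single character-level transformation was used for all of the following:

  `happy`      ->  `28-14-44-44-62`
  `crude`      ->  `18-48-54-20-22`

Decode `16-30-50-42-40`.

h(#8)→28 and a(#1)→14: differences scale by 2, so n = 2·pos + 12. With a=1..z=26, the number is 2·pos + 12.
Reversing it on 16-30-50-42-40: 16→(16−12)÷2=2=b, 30→(30−12)÷2=9=i, 50→(50−12)÷2=19=s, 42→(42−12)÷2=15=o, 40→(40−12)÷2=14=n.

bison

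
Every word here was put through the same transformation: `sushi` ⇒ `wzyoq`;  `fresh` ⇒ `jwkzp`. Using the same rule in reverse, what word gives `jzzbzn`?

The shift increases by 1 at each position, starting from +4: 4, 5, 6, ….
Undoing it on jzzbzn: j−4=f, z−5=u, z−6=t, b−7=u, z−8=r, n−9=e.

future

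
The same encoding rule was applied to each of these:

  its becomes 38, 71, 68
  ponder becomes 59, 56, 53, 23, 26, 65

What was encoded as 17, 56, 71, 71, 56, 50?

bottom

i(#9)→38 and t(#20)→71: differences scale by 3, so n = 3·pos + 11. The formula is n = 3×(alphabet index, a=1) + 11.
Undoing it on 17, 56, 71, 71, 56, 50: 17→(17−11)÷3=2=b, 56→(56−11)÷3=15=o, 71→(71−11)÷3=20=t, 71→(71−11)÷3=20=t, 56→(56−11)÷3=15=o, 50→(50−11)÷3=13=m.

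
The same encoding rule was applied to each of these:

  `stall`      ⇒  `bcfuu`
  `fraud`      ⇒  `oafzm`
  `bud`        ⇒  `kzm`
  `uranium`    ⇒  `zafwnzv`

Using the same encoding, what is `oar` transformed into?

The shift depends on letter class: consonant s→b is +9, but vowel a→f is +5. Two shifts are in play — +5 for a/e/i/o/u, +9 for every other letter.
Applying it to oar: o(vowel)+5=t, a(vowel)+5=f, r(cons)+9=a.

tfa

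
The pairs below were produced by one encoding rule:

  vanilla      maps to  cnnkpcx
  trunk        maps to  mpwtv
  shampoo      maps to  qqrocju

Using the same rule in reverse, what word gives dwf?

dub

Read the word backwards and shift each letter +2.
Reversing it on dwf: shift back: d−2=b, w−2=u, f−2=d → bud; then reverse → dub.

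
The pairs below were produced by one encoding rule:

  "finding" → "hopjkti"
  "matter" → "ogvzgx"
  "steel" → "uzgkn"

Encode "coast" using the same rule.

Shifts by position in finding: pos 0: f→h (+2), pos 1: i→o (+6), pos 2: n→p (+2), pos 3: d→j (+6) — repeating every 2. The shifts repeat in a cycle of length 2: positions 0,1,… shift by +2, +6, then the pattern repeats.
For coast: c+2=e, o+6=u, a+2=c, s+6=y, t+2=v.

eucyv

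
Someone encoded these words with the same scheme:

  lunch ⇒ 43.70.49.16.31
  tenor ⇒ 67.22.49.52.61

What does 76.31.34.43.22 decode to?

while

l(#12)→43 and u(#21)→70: differences scale by 3, so n = 3·pos + 7. With a=1..z=26, the number is 3·pos + 7.
Decoding 76.31.34.43.22: 76→(76−7)÷3=23=w, 31→(31−7)÷3=8=h, 34→(34−7)÷3=9=i, 43→(43−7)÷3=12=l, 22→(22−7)÷3=5=e.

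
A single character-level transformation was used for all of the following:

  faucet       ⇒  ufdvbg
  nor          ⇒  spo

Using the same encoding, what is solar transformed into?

Two steps: reverse the string, then apply a Caesar shift of +1.
On solar: reverse → ralos; then shift: r+1=s, a+1=b, l+1=m, o+1=p, s+1=t.

sbmpt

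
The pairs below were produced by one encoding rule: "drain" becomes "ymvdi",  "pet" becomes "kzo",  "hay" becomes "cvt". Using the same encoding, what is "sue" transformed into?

npz

Compare letters: d→y is +21, r→m is +21, a→v is +21 — a constant shift. It's a constant shift of +21 (ROT21).
For sue: s+21=n, u+21=p, e+21=z.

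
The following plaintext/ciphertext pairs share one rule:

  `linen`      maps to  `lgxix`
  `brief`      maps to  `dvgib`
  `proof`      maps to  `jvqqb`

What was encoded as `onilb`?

l(11)→l(11) and i(8)→g(6) fit y≡19x+10 (mod 26); the inverse of 19 mod 26 is 11. Treating letters as 0–25, the rule is x ↦ 19x + 10 (mod 26).
Reversing it on onilb: o(14)→11·(14−10)≡18=s; n(13)→11·(13−10)≡7=h; i(8)→11·(8−10)≡4=e; l(11)→11·(11−10)≡11=l; b(1)→11·(1−10)≡5=f (all mod 26).

shelf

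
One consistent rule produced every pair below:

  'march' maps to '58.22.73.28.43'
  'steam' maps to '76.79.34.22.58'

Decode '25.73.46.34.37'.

brief

Each letter becomes 3×(its alphabet position, a=1..z=26) + 19.
Decoding 25.73.46.34.37: 25→(25−19)÷3=2=b, 73→(73−19)÷3=18=r, 46→(46−19)÷3=9=i, 34→(34−19)÷3=5=e, 37→(37−19)÷3=6=f.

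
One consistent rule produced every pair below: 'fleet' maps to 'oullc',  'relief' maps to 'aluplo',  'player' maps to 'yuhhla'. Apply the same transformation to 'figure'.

oppbal

The shift depends on letter class: consonant f→o is +9, but vowel e→l is +7. Two shifts are in play — +7 for a/e/i/o/u, +9 for every other letter.
Applying it to figure: f(cons)+9=o, i(vowel)+7=p, g(cons)+9=p, u(vowel)+7=b, r(cons)+9=a, e(vowel)+7=l.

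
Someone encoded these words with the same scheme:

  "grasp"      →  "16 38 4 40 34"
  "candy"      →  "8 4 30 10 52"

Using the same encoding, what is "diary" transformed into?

Each letter becomes 2×(its alphabet position, a=1..z=26) + 2.
On diary: d=4→10, i=9→20, a=1→4, r=18→38, y=25→52.

10 20 4 38 52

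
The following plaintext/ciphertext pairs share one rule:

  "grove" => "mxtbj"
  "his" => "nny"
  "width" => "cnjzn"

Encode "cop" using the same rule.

Vowels shift forward by 5 and consonants shift forward by 6.
Applying it to cop: c(cons)+6=i, o(vowel)+5=t, p(cons)+6=v.

itv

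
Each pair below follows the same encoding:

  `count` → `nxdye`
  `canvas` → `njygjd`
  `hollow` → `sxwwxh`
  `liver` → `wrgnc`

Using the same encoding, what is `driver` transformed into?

ocrgnc

The shift depends on letter class: consonant c→n is +11, but vowel o→x is +9. The rule splits by letter class: vowels +9, consonants +11.
Applying it to driver: d(cons)+11=o, r(cons)+11=c, i(vowel)+9=r, v(cons)+11=g, e(vowel)+9=n, r(cons)+11=c.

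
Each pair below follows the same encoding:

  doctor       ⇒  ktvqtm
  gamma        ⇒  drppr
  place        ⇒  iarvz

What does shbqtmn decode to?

history

Treating letters as 0–25, the rule is x ↦ 15x + 17 (mod 26).
Reversing it on shbqtmn: s(18)→7·(18−17)≡7=h; h(7)→7·(7−17)≡8=i; b(1)→7·(1−17)≡18=s; q(16)→7·(16−17)≡19=t; t(19)→7·(19−17)≡14=o; m(12)→7·(12−17)≡17=r; n(13)→7·(13−17)≡24=y (all mod 26).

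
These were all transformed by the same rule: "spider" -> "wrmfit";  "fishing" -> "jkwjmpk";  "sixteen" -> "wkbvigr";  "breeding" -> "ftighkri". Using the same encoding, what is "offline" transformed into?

shjnmpi

Shifts by position in spider: pos 0: s→w (+4), pos 1: p→r (+2), pos 2: i→m (+4), pos 3: d→f (+2) — repeating every 2. It's a Vigenère-style cipher with numeric key [4,2]: position i shifts by key[i mod 2].
On offline: o+4=s, f+2=h, f+4=j, l+2=n, i+4=m, n+2=p, e+4=i.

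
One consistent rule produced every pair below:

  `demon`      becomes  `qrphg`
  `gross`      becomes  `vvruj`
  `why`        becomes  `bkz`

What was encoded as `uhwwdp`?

matter

Two steps: reverse the string, then apply a Caesar shift of +3.
Undoing it on uhwwdp: shift back: u−3=r, h−3=e, w−3=t, w−3=t, d−3=a, p−3=m → rettam; then reverse → matter.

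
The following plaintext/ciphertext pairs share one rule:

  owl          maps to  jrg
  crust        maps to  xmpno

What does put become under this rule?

Compare letters: o→j is +21, w→r is +21, l→g is +21 — a constant shift. Every letter moves 21 places later in the alphabet, wrapping around z→a.
For put: p+21=k, u+21=p, t+21=o.

kpo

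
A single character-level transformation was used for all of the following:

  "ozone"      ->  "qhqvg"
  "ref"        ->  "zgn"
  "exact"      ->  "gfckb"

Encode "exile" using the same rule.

gfktg

The shift depends on letter class: consonant z→h is +8, but vowel o→q is +2. Two shifts are in play — +2 for a/e/i/o/u, +8 for every other letter.
On exile: e(vowel)+2=g, x(cons)+8=f, i(vowel)+2=k, l(cons)+8=t, e(vowel)+2=g.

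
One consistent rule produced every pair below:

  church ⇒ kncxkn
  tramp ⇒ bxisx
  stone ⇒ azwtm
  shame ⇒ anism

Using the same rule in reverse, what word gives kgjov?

cabin

It's a Vigenère-style cipher with numeric key [8,6]: position i shifts by key[i mod 2].
Undoing it on kgjov: k−8=c, g−6=a, j−8=b, o−6=i, v−8=n.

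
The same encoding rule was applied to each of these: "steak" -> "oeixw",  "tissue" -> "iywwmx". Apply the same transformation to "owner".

viras

The output letters match the input read backwards, each shifted +4: steak reversed is kaets. The word is reversed, then every letter is shifted forward by 4.
Applying it to owner: reverse → renwo; then shift: r+4=v, e+4=i, n+4=r, w+4=a, o+4=s.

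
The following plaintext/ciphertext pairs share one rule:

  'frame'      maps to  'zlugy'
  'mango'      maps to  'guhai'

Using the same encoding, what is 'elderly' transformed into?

yfxylfs

It's a constant shift of +20 (ROT20).
For elderly: e+20=y, l+20=f, d+20=x, e+20=y, r+20=l, l+20=f, y+20=s.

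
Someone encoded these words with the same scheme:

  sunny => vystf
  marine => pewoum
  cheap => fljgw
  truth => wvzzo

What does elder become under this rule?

hpiky

Letter i (0-indexed) is shifted by i+3, so successive shifts are 3, 4, 5, ….
For elder: e+3=h, l+4=p, d+5=i, e+6=k, r+7=y.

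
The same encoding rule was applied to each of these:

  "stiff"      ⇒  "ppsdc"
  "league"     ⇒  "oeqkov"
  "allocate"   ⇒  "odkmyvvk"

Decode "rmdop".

fetch

The output letters match the input read backwards, each shifted +10: stiff reversed is ffits. Read the word backwards and shift each letter +10.
Undoing it on rmdop: shift back: r−10=h, m−10=c, d−10=t, o−10=e, p−10=f → hctef; then reverse → fetch.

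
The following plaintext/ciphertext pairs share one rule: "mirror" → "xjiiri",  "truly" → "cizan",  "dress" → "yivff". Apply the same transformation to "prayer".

oihnvi

m(12)→x(23) and i(8)→j(9) fit y≡23x+7 (mod 26); the inverse of 23 mod 26 is 17. Treating letters as 0–25, the rule is x ↦ 23x + 7 (mod 26).
For prayer: p(15)→23·15+7≡14=o; r(17)→23·17+7≡8=i; a(0)→23·0+7≡7=h; y(24)→23·24+7≡13=n; e(4)→23·4+7≡21=v; r(17)→23·17+7≡8=i (all mod 26).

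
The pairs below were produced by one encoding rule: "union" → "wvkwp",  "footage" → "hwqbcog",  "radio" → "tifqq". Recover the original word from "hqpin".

Shifts by position in union: pos 0: u→w (+2), pos 1: n→v (+8), pos 2: i→k (+2), pos 3: o→w (+8) — repeating every 2. A repeating key of period 2 is used — shifts +2, +8 over and over.
Decoding hqpin: h−2=f, q−8=i, p−2=n, i−8=a, n−2=l.

final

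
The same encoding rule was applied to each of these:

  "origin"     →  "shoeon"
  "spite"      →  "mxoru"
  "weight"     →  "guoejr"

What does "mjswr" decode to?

shout

o(14)→s(18) and r(17)→h(7) fit y≡5x+0 (mod 26); the inverse of 5 mod 26 is 21. This is an affine cipher: with a=0,…,z=25, each position x becomes (5x+0) mod 26.
Decoding mjswr: m(12)→21·(12−0)≡18=s; j(9)→21·(9−0)≡7=h; s(18)→21·(18−0)≡14=o; w(22)→21·(22−0)≡20=u; r(17)→21·(17−0)≡19=t (all mod 26).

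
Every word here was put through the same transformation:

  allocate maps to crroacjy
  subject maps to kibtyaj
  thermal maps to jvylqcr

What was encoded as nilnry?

purple

This is an affine cipher: with a=0,…,z=25, each position x becomes (25x+2) mod 26.
Reversing it on nilnry: n(13)→25·(13−2)≡15=p; i(8)→25·(8−2)≡20=u; l(11)→25·(11−2)≡17=r; n(13)→25·(13−2)≡15=p; r(17)→25·(17−2)≡11=l; y(24)→25·(24−2)≡4=e (all mod 26).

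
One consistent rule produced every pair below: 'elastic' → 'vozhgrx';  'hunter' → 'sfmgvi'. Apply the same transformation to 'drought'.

Each pair mirrors across the alphabet (e↔v, l↔o, a↔z): positions sum to 25. This is the alphabet-reversal cipher (Atbash): a becomes z, b becomes y, etc.
For drought: d↔w, r↔i, o↔l, u↔f, g↔t, h↔s, t↔g.

wilftsg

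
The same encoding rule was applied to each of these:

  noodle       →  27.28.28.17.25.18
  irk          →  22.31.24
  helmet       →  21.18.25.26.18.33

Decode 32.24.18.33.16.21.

n is letter #14 and maps to 27: an offset of 13. Letters become their 1-based position plus 13 (so a→14, b→15, …).
Decoding 32.24.18.33.16.21: 32→(32−13)÷1=19=s, 24→(24−13)÷1=11=k, 18→(18−13)÷1=5=e, 33→(33−13)÷1=20=t, 16→(16−13)÷1=3=c, 21→(21−13)÷1=8=h.

sketch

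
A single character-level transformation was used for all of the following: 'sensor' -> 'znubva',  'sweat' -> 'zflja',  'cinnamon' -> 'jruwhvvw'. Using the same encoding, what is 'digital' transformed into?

krnrajs

Shifts by position in sensor: pos 0: s→z (+7), pos 1: e→n (+9), pos 2: n→u (+7), pos 3: s→b (+9) — repeating every 2. A repeating key of period 2 is used — shifts +7, +9 over and over.
On digital: d+7=k, i+9=r, g+7=n, i+9=r, t+7=a, a+9=j, l+7=s.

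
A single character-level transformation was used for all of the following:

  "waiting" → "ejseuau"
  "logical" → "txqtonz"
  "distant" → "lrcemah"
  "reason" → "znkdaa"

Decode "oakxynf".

In waiting: w→e is +8, a→j is +9, i→s is +10, t→e is +11 — the shift increases by 1 each position. Letter i (0-indexed) is shifted by i+8, so successive shifts are 8, 9, 10, ….
Reversing it on oakxynf: o−8=g, a−9=r, k−10=a, x−11=m, y−12=m, n−13=a, f−14=r.

grammar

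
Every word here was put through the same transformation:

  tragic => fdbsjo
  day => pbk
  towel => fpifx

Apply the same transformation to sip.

ejb

The shift depends on letter class: consonant t→f is +12, but vowel a→b is +1. The rule splits by letter class: vowels +1, consonants +12.
On sip: s(cons)+12=e, i(vowel)+1=j, p(cons)+12=b.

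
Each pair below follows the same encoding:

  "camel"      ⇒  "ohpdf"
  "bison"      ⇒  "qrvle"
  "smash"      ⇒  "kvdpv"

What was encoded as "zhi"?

few

The output letters match the input read backwards, each shifted +3: camel reversed is lemac. The word is reversed, then every letter is shifted forward by 3.
Undoing it on zhi: shift back: z−3=w, h−3=e, i−3=f → wef; then reverse → few.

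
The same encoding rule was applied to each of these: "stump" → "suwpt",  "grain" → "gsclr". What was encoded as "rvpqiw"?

runner

In stump: s→s is +0, t→u is +1, u→w is +2, m→p is +3 — the shift increases by 1 each position. The shift increases by 1 at each position, starting from +0: 0, 1, 2, ….
Undoing it on rvpqiw: r−0=r, v−1=u, p−2=n, q−3=n, i−4=e, w−5=r.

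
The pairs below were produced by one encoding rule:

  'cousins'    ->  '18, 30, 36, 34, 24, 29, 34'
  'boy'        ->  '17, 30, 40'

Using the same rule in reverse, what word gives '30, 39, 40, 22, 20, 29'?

c is letter #3 and maps to 18: an offset of 15. Letters become their 1-based position plus 15 (so a→16, b→17, …).
Reversing it on 30, 39, 40, 22, 20, 29: 30→(30−15)÷1=15=o, 39→(39−15)÷1=24=x, 40→(40−15)÷1=25=y, 22→(22−15)÷1=7=g, 20→(20−15)÷1=5=e, 29→(29−15)÷1=14=n.

oxygen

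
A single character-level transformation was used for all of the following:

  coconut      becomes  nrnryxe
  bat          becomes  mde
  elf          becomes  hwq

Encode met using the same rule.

xhe

The shift depends on letter class: consonant c→n is +11, but vowel o→r is +3. Two shifts are in play — +3 for a/e/i/o/u, +11 for every other letter.
Applying it to met: m(cons)+11=x, e(vowel)+3=h, t(cons)+11=e.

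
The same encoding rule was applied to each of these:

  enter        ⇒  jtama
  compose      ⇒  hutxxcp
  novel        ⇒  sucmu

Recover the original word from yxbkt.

truck

In enter: e→j is +5, n→t is +6, t→a is +7, e→m is +8 — the shift increases by 1 each position. Letter i (0-indexed) is shifted by i+5, so successive shifts are 5, 6, 7, ….
Undoing it on yxbkt: y−5=t, x−6=r, b−7=u, k−8=c, t−9=k.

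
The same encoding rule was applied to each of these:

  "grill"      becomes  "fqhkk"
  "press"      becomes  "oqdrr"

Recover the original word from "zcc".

Compare letters: g→f is +25, r→q is +25, i→h is +25 — a constant shift. It's a constant shift of +25 (ROT25).
Undoing it on zcc: z−25=a, c−25=d, c−25=d.

add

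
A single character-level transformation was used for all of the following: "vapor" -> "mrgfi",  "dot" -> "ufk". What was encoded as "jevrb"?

sneak

Compare letters: v→m is +17, a→r is +17, p→g is +17 — a constant shift. It's a constant shift of +17 (ROT17).
Reversing it on jevrb: j−17=s, e−17=n, v−17=e, r−17=a, b−17=k.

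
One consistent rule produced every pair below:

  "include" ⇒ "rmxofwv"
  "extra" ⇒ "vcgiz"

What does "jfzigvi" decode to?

quarter

Each pair mirrors across the alphabet (i↔r, n↔m, c↔x): positions sum to 25. Each letter is replaced by its mirror in the alphabet: a↔z, b↔y, c↔x, and so on (the Atbash cipher).
Reversing it on jfzigvi: j↔q, f↔u, z↔a, i↔r, g↔t, v↔e, i↔r.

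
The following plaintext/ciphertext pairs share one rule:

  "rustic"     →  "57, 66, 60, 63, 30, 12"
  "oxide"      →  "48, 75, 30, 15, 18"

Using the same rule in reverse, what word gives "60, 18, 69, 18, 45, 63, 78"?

r(#18)→57 and u(#21)→66: differences scale by 3, so n = 3·pos + 3. Each letter becomes 3×(its alphabet position, a=1..z=26) + 3.
Reversing it on 60, 18, 69, 18, 45, 63, 78: 60→(60−3)÷3=19=s, 18→(18−3)÷3=5=e, 69→(69−3)÷3=22=v, 18→(18−3)÷3=5=e, 45→(45−3)÷3=14=n, 63→(63−3)÷3=20=t, 78→(78−3)÷3=25=y.

seventy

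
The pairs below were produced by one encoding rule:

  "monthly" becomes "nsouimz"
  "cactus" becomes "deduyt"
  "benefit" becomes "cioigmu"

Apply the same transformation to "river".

smwis

The shift depends on letter class: consonant m→n is +1, but vowel o→s is +4. Two shifts are in play — +4 for a/e/i/o/u, +1 for every other letter.
On river: r(cons)+1=s, i(vowel)+4=m, v(cons)+1=w, e(vowel)+4=i, r(cons)+1=s.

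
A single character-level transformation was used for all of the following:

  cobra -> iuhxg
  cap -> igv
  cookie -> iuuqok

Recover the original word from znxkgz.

Compare letters: c→i is +6, o→u is +6, b→h is +6 — a constant shift. It's a constant shift of +6 (ROT6).
Reversing it on znxkgz: z−6=t, n−6=h, x−6=r, k−6=e, g−6=a, z−6=t.

threat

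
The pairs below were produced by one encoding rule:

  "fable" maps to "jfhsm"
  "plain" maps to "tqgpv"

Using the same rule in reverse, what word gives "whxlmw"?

screen

In fable: f→j is +4, a→f is +5, b→h is +6, l→s is +7 — the shift increases by 1 each position. The shift increases by 1 at each position, starting from +4: 4, 5, 6, ….
Undoing it on whxlmw: w−4=s, h−5=c, x−6=r, l−7=e, m−8=e, w−9=n.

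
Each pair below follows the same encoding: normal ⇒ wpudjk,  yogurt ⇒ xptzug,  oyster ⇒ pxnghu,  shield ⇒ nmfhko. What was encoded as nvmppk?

school

n(13)→w(22) and o(14)→p(15) fit y≡19x+9 (mod 26); the inverse of 19 mod 26 is 11. This is an affine cipher: with a=0,…,z=25, each position x becomes (19x+9) mod 26.
Undoing it on nvmppk: n(13)→11·(13−9)≡18=s; v(21)→11·(21−9)≡2=c; m(12)→11·(12−9)≡7=h; p(15)→11·(15−9)≡14=o; p(15)→11·(15−9)≡14=o; k(10)→11·(10−9)≡11=l (all mod 26).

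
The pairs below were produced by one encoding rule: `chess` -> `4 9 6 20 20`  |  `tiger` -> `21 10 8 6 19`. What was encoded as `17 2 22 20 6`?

c is letter #3 and maps to 4: an offset of 1. Letters become their 1-based position plus 1 (so a→2, b→3, …).
Decoding 17 2 22 20 6: 17→(17−1)÷1=16=p, 2→(2−1)÷1=1=a, 22→(22−1)÷1=21=u, 20→(20−1)÷1=19=s, 6→(6−1)÷1=5=e.

pause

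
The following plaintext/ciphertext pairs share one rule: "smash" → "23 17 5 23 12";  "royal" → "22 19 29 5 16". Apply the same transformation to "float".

10 16 19 5 24

The number is (letter's place in the alphabet, a=1) + 4.
For float: f=6→10, l=12→16, o=15→19, a=1→5, t=20→24.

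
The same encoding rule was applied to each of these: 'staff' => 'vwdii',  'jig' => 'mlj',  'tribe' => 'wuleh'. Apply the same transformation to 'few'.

ihz

Compare letters: s→v is +3, t→w is +3, a→d is +3 — a constant shift. This is a Caesar cipher with shift 3.
Applying it to few: f+3=i, e+3=h, w+3=z.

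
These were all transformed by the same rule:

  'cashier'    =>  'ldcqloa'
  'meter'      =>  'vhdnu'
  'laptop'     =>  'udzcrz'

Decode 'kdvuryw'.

A repeating key of period 3 is used — shifts +9, +3, +10 over and over.
Undoing it on kdvuryw: k−9=b, d−3=a, v−10=l, u−9=l, r−3=o, y−10=o, w−9=n.

balloon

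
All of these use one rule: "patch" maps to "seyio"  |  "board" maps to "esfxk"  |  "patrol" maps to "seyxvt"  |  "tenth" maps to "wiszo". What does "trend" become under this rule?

wvjtk

In patch: p→s is +3, a→e is +4, t→y is +5, c→i is +6 — the shift increases by 1 each position. Letter i (0-indexed) is shifted by i+3, so successive shifts are 3, 4, 5, ….
For trend: t+3=w, r+4=v, e+5=j, n+6=t, d+7=k.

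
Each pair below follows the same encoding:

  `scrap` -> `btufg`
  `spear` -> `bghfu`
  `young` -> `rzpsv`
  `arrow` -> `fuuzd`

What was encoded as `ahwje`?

This is an affine cipher: with a=0,…,z=25, each position x becomes (7x+5) mod 26.
Undoing it on ahwje: a(0)→15·(0−5)≡3=d; h(7)→15·(7−5)≡4=e; w(22)→15·(22−5)≡21=v; j(9)→15·(9−5)≡8=i; e(4)→15·(4−5)≡11=l (all mod 26).

devil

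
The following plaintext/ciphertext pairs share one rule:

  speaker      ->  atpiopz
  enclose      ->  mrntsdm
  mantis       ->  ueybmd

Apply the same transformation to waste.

eedbi

Shifts by position in speaker: pos 0: s→a (+8), pos 1: p→t (+4), pos 2: e→p (+11), pos 3: a→i (+8), pos 4: k→o (+4), pos 5: e→p (+11) — repeating every 3. A repeating key of period 3 is used — shifts +8, +4, +11 over and over.
For waste: w+8=e, a+4=e, s+11=d, t+8=b, e+4=i.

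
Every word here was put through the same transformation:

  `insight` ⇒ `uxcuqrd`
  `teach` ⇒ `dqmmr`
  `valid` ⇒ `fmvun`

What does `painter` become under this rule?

The shift depends on letter class: consonant n→x is +10, but vowel i→u is +12. The rule splits by letter class: vowels +12, consonants +10.
Applying it to painter: p(cons)+10=z, a(vowel)+12=m, i(vowel)+12=u, n(cons)+10=x, t(cons)+10=d, e(vowel)+12=q, r(cons)+10=b.

zmuxdqb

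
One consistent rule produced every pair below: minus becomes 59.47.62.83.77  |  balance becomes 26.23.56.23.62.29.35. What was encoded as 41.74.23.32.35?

grade

m(#13)→59 and i(#9)→47: differences scale by 3, so n = 3·pos + 20. Each letter becomes 3×(its alphabet position, a=1..z=26) + 20.
Undoing it on 41.74.23.32.35: 41→(41−20)÷3=7=g, 74→(74−20)÷3=18=r, 23→(23−20)÷3=1=a, 32→(32−20)÷3=4=d, 35→(35−20)÷3=5=e.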